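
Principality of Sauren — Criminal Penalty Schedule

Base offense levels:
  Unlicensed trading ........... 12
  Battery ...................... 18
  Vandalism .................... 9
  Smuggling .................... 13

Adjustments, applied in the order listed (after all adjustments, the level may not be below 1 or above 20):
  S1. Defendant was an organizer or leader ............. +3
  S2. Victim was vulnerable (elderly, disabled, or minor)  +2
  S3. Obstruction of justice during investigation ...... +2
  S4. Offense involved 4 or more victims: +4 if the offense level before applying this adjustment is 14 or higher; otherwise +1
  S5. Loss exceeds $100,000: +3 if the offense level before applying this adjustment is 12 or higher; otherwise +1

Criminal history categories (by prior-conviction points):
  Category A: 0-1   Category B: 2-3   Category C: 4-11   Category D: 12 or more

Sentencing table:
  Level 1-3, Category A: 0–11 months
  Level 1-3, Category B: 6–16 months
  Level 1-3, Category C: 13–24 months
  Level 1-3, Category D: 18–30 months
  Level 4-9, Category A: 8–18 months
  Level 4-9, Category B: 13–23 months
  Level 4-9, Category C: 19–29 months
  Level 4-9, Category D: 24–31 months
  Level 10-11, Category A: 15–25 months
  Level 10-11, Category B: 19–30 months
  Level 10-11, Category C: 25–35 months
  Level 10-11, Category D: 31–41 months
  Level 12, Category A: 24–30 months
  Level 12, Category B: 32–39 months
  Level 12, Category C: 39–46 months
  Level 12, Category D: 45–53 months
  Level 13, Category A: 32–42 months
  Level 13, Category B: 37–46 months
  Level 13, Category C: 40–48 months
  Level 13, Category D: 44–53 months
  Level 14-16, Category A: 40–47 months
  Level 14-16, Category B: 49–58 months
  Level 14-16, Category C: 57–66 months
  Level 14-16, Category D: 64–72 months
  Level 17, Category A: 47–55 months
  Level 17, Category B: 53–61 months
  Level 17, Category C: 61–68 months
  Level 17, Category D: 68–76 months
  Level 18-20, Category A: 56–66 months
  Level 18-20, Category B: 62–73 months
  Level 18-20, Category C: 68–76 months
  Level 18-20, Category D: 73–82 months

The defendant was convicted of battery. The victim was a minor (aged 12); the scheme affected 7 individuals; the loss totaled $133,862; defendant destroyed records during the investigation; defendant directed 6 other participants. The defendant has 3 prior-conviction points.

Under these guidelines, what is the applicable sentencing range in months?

Base offense level for battery: 18.
S1 applies: 18 + 3 = 21.
S2 applies: 21 + 2 = 23.
S3 applies: 23 + 2 = 25.
S4 applies (level before this adjustment is 25 ≥ 14, so +4): 25 + 4 = 29.
S5 applies (level before this adjustment is 29 ≥ 12, so +3): 29 + 3 = 32.
Level 32 exceeds the maximum of 20; capped at 20.
Final offense level: 20.
Criminal history: 3 prior points → Category B (2-3).
Level 20 falls in the 18-20 band.
Grid: Level 18-20 × Category B = 62-73 months.

62-73 months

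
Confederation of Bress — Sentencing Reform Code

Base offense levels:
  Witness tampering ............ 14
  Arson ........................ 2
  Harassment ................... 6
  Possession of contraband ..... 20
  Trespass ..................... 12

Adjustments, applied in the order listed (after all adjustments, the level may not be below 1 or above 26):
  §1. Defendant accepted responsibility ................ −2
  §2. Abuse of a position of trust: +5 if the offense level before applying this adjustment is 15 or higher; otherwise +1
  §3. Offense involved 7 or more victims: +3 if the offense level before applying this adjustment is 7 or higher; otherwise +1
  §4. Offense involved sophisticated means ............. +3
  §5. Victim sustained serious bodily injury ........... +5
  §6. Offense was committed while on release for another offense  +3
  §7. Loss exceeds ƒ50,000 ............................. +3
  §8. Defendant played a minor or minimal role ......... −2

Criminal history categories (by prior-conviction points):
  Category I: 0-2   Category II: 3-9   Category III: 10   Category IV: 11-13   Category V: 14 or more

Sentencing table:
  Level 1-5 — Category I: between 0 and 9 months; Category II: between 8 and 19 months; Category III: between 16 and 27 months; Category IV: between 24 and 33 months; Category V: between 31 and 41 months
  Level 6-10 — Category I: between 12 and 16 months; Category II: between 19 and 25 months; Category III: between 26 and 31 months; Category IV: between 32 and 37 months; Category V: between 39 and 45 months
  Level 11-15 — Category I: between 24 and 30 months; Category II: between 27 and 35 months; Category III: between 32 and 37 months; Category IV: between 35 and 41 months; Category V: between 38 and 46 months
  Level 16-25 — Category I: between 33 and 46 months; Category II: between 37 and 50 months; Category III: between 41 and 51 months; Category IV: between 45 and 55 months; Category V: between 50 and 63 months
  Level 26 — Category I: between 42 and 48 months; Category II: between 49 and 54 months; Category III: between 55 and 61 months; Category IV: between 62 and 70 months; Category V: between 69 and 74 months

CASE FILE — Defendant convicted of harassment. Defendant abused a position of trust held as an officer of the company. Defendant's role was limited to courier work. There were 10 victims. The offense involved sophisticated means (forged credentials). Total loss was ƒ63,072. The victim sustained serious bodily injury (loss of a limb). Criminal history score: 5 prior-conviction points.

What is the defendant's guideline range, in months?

37-50 months

Base offense level for harassment: 6.
§2 applies (level before this adjustment is 6 < 15, so +1): 6 + 1 = 7.
§3 applies (level before this adjustment is 7 ≥ 7, so +3): 7 + 3 = 10.
§4 applies: 10 + 3 = 13.
§5 applies: 13 + 5 = 18.
§6 does not apply.
§7 applies: 18 + 3 = 21.
§8 applies: 21 − 2 = 19.
Final offense level: 19.
Criminal history: 5 prior points → Category II (3-9).
Level 19 falls in the 16-25 band.
Grid: Level 16-25 × Category II = 37-50 months.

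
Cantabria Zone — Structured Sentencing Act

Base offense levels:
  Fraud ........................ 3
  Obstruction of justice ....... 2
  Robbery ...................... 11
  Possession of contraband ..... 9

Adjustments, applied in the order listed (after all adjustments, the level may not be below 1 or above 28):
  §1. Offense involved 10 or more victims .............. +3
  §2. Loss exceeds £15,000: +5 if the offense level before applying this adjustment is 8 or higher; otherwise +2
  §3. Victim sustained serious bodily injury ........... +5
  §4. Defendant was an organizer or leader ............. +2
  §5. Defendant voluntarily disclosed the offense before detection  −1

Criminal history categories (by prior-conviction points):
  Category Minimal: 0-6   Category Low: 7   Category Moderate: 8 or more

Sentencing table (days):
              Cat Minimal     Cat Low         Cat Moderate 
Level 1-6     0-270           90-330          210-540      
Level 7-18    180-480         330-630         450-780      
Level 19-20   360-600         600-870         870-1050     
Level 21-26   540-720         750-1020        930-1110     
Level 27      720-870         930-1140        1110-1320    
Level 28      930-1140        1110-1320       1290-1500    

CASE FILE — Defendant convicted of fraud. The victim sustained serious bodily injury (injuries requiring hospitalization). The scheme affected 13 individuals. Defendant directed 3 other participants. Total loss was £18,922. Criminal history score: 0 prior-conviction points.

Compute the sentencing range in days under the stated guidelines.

180-480 days

Base offense level for fraud: 3.
§1 applies: 3 + 3 = 6.
§2 applies (level before this adjustment is 6 < 8, so +2): 6 + 2 = 8.
§3 applies: 8 + 5 = 13.
§4 applies: 13 + 2 = 15.
§5 does not apply.
Final offense level: 15.
Criminal history: 0 prior points → Category Minimal (0-6).
Level 15 falls in the 7-18 band.
Grid: Level 7-18 × Category Minimal = 180-480 days.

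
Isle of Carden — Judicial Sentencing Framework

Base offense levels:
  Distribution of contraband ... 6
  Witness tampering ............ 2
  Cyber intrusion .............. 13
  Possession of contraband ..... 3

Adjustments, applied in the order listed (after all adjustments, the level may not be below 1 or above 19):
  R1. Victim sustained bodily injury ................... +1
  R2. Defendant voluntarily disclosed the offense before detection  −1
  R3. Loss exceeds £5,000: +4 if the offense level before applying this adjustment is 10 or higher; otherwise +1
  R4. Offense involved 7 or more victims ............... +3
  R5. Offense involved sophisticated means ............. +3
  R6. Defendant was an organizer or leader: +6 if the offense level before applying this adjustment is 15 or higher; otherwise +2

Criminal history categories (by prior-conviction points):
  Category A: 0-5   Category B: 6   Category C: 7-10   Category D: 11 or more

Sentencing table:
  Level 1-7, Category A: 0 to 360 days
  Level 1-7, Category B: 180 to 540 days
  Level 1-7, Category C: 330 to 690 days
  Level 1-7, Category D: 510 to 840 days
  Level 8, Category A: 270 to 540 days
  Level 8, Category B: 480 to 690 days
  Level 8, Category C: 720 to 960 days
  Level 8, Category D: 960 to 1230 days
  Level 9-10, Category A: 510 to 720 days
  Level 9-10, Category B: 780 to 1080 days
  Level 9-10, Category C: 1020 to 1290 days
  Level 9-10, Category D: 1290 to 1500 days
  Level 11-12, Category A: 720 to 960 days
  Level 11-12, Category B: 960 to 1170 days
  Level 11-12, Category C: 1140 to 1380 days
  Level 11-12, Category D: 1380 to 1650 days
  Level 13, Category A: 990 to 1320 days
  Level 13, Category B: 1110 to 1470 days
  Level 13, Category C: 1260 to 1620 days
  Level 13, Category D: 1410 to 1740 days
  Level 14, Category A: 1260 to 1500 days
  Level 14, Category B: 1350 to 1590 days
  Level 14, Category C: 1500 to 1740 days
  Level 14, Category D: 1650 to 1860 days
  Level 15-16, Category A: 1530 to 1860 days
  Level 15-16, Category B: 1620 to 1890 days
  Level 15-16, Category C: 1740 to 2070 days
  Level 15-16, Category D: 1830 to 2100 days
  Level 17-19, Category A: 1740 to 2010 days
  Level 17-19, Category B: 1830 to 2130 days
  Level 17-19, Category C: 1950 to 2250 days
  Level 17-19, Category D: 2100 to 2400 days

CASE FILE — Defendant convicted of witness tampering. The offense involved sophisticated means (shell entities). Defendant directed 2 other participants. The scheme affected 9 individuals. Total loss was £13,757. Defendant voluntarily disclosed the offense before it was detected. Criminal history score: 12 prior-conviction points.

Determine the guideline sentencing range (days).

1290-1500 days

Base offense level for witness tampering: 2.
R2 applies: 2 − 1 = 1.
R3 applies (level before this adjustment is 1 < 10, so +1): 1 + 1 = 2.
R4 applies: 2 + 3 = 5.
R5 applies: 5 + 3 = 8.
R6 applies (level before this adjustment is 8 < 15, so +2): 8 + 2 = 10.
Final offense level: 10.
Criminal history: 12 prior points → Category D (11+).
Level 10 falls in the 9-10 band.
Grid: Level 9-10 × Category D = 1290-1500 days.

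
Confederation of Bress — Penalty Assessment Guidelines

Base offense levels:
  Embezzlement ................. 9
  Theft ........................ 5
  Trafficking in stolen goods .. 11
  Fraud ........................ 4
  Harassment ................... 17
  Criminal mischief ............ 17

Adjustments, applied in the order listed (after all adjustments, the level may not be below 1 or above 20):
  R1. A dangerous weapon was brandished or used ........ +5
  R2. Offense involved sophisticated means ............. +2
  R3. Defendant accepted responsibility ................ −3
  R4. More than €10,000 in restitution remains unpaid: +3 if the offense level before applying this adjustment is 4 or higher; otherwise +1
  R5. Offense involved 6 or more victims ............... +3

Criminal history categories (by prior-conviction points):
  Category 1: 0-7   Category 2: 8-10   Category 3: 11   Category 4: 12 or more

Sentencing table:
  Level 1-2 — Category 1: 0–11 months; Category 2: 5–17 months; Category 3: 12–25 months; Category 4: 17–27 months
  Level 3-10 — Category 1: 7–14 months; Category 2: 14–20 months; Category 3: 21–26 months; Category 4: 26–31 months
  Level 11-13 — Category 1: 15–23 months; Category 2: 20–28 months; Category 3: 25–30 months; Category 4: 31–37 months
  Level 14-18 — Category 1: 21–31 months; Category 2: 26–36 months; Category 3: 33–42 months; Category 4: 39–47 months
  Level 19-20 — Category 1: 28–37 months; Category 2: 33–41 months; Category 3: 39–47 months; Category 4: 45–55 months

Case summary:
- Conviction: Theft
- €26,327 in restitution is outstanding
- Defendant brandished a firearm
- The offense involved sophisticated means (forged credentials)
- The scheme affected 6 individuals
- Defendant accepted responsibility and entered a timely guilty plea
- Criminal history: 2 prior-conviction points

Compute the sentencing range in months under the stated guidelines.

Base offense level for theft: 5.
R1 applies: 5 + 5 = 10.
R2 applies: 10 + 2 = 12.
R3 applies: 12 − 3 = 9.
R4 applies (level before this adjustment is 9 ≥ 4, so +3): 9 + 3 = 12.
R5 applies: 12 + 3 = 15.
Final offense level: 15.
Criminal history: 2 prior points → Category 1 (0-7).
Level 15 falls in the 14-18 band.
Grid: Level 14-18 × Category 1 = 21-31 months.

21-31 months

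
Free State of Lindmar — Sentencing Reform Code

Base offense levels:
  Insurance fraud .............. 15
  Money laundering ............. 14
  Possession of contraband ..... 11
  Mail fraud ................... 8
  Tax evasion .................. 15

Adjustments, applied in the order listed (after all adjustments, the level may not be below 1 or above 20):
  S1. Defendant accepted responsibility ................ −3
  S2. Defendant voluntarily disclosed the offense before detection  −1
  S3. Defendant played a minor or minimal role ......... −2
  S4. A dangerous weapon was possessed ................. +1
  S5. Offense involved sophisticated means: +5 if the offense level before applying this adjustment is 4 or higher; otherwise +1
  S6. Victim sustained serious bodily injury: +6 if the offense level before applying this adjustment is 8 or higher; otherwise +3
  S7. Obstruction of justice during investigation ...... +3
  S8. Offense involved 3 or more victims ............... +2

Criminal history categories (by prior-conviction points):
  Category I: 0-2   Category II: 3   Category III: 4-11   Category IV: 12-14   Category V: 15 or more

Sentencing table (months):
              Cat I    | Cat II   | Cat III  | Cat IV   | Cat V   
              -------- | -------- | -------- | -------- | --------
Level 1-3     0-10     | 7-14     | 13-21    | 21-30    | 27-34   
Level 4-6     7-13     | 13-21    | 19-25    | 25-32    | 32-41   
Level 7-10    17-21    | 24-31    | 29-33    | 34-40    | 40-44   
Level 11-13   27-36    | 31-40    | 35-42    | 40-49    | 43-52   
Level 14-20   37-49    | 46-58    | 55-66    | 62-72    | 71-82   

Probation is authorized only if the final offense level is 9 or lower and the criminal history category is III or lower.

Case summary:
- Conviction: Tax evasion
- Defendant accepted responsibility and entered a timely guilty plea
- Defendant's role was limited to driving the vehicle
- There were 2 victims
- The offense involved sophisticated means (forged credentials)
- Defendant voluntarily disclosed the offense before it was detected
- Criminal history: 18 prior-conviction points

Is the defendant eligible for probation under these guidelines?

No

Base offense level for tax evasion: 15.
S1 applies: 15 − 3 = 12.
S2 applies: 12 − 1 = 11.
S3 applies: 11 − 2 = 9.
S5 applies (level before this adjustment is 9 ≥ 4, so +5): 9 + 5 = 14.
S8 does not apply.
Final offense level: 14.
Criminal history: 18 prior points → Category V (15+).
Level 14 falls in the 14-20 band.
Grid: Level 14-20 × Category V = 71-82 months.
Probation check: level 14 > 9 and category V > III → not eligible.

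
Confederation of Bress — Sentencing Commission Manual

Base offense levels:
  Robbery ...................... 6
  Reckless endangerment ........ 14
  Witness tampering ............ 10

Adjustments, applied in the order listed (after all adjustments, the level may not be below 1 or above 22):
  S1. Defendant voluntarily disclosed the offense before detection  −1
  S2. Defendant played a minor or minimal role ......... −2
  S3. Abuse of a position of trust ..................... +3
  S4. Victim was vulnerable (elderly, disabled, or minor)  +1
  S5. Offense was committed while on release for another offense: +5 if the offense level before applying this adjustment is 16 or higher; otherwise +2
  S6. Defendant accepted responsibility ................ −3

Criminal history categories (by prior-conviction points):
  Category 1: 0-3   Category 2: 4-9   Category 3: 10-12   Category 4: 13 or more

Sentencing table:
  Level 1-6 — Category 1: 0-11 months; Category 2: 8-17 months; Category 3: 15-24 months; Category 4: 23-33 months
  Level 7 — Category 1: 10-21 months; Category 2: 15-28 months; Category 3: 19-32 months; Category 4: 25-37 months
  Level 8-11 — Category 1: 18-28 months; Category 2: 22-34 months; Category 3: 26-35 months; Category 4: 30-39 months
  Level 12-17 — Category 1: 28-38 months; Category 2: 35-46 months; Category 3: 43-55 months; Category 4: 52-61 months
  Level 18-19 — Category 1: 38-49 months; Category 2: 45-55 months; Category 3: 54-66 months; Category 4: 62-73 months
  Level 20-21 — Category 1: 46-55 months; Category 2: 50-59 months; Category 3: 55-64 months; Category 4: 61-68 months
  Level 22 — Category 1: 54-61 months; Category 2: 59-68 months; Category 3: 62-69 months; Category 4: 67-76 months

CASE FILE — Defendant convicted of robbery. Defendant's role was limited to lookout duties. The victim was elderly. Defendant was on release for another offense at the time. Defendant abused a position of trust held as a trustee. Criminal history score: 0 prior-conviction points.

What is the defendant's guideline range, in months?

18-28 months

Base offense level for robbery: 6.
S1 does not apply.
S2 applies: 6 − 2 = 4.
S3 applies: 4 + 3 = 7.
S4 applies: 7 + 1 = 8.
S5 applies (level before this adjustment is 8 < 16, so +2): 8 + 2 = 10.
Final offense level: 10.
Criminal history: 0 prior points → Category 1 (0-3).
Level 10 falls in the 8-11 band.
Grid: Level 8-11 × Category 1 = 18-28 months.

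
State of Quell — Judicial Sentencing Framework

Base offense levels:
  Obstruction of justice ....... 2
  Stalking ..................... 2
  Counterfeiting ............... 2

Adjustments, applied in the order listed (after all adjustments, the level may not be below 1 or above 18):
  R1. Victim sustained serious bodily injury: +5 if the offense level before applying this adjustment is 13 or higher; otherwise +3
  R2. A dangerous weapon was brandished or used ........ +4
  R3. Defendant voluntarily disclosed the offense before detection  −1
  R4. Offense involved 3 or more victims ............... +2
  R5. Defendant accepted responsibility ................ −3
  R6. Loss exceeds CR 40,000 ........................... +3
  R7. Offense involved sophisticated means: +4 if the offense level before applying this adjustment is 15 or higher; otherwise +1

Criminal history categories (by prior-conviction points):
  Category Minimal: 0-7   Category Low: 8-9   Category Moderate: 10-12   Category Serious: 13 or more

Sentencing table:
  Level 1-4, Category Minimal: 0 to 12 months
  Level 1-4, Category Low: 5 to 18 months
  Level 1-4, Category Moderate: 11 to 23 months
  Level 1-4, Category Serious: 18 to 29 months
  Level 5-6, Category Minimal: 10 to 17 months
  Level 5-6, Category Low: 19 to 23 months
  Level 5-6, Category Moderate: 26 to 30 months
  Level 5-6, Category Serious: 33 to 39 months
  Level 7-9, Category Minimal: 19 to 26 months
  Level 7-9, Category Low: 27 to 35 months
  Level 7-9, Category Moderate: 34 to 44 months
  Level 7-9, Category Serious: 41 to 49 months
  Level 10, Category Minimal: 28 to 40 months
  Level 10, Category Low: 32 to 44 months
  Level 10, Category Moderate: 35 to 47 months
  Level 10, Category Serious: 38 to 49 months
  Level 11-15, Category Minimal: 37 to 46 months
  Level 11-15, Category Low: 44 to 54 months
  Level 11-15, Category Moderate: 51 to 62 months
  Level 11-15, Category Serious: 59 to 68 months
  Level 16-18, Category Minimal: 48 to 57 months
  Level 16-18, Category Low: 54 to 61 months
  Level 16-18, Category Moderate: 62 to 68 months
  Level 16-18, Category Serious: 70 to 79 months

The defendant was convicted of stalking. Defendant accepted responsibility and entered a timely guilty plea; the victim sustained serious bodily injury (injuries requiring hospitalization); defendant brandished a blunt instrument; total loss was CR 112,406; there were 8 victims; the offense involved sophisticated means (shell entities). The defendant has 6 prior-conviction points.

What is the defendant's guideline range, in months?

Base offense level for stalking: 2.
R1 applies (level before this adjustment is 2 < 13, so +3): 2 + 3 = 5.
R2 applies: 5 + 4 = 9.
R3 does not apply.
R4 applies: 9 + 2 = 11.
R5 applies: 11 − 3 = 8.
R6 applies: 8 + 3 = 11.
R7 applies (level before this adjustment is 11 < 15, so +1): 11 + 1 = 12.
Final offense level: 12.
Criminal history: 6 prior points → Category Minimal (0-7).
Level 12 falls in the 11-15 band.
Grid: Level 11-15 × Category Minimal = 37-46 months.

37-46 months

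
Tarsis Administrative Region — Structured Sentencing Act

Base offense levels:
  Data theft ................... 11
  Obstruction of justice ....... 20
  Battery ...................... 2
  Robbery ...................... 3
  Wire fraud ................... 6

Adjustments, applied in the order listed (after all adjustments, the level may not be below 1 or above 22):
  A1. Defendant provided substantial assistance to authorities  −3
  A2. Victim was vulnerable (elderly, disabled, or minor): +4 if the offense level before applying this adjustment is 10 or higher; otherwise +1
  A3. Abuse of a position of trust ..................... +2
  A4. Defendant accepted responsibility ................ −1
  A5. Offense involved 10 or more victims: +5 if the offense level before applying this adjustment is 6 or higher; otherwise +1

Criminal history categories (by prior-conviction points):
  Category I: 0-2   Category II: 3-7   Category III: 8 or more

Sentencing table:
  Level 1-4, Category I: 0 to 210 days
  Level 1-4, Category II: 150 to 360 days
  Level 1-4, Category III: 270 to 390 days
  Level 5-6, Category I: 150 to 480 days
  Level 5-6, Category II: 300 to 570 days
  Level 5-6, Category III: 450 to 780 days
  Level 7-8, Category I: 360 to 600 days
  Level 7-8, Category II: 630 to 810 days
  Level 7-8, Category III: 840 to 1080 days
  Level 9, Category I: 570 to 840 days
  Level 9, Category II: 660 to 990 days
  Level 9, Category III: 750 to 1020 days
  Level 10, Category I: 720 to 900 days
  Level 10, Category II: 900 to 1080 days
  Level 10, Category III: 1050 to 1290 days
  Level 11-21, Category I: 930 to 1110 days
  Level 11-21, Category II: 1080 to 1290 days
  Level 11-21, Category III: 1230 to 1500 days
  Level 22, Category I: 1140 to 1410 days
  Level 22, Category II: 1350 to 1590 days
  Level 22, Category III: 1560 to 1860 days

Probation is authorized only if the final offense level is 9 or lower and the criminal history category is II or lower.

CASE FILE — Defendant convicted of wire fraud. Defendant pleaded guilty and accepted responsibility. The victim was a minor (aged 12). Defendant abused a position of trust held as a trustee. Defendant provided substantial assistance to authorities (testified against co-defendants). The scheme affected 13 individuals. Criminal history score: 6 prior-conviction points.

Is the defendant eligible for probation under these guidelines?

Base offense level for wire fraud: 6.
A1 applies: 6 − 3 = 3.
A2 applies (level before this adjustment is 3 < 10, so +1): 3 + 1 = 4.
A3 applies: 4 + 2 = 6.
A4 applies: 6 − 1 = 5.
A5 applies (level before this adjustment is 5 < 6, so +1): 5 + 1 = 6.
Final offense level: 6.
Criminal history: 6 prior points → Category II (3-7).
Level 6 falls in the 5-6 band.
Grid: Level 5-6 × Category II = 300-570 days.
Probation check: level 6 ≤ 9 and category II ≤ II → eligible.

Yes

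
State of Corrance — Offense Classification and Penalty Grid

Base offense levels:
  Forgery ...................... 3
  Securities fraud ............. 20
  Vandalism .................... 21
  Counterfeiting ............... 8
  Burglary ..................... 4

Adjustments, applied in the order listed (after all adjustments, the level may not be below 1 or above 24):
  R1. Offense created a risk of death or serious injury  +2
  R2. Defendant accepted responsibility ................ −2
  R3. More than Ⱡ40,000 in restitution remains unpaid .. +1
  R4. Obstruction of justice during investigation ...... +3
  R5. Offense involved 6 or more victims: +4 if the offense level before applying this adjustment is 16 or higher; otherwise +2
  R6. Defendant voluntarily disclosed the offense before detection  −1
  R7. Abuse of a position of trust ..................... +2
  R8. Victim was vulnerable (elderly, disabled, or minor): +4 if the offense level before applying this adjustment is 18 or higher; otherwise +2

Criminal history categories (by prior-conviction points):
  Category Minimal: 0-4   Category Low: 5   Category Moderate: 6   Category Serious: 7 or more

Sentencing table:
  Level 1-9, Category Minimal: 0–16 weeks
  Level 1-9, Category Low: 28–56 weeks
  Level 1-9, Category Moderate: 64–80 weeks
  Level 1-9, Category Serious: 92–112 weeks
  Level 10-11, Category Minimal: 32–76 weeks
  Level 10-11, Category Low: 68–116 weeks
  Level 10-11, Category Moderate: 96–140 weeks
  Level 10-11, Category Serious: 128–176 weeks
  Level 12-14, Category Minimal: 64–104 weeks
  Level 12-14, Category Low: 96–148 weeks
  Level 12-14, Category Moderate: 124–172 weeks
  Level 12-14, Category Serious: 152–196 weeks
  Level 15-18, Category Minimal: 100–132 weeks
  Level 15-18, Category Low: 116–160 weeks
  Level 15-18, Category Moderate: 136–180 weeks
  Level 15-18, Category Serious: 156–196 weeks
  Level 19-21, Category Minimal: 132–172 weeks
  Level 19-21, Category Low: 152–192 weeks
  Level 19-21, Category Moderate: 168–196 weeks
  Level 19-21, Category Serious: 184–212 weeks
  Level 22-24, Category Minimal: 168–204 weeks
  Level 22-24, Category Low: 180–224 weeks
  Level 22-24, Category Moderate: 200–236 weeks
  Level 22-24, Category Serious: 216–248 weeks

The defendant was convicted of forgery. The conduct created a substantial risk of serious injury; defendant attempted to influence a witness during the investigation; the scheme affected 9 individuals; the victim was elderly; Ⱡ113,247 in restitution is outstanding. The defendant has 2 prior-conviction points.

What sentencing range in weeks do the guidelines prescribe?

64-104 weeks

Base offense level for forgery: 3.
R1 applies: 3 + 2 = 5.
R2 does not apply.
R3 applies: 5 + 1 = 6.
R4 applies: 6 + 3 = 9.
R5 applies (level before this adjustment is 9 < 16, so +2): 9 + 2 = 11.
R6 does not apply.
R8 applies (level before this adjustment is 11 < 18, so +2): 11 + 2 = 13.
Final offense level: 13.
Criminal history: 2 prior points → Category Minimal (0-4).
Level 13 falls in the 12-14 band.
Grid: Level 12-14 × Category Minimal = 64-104 weeks.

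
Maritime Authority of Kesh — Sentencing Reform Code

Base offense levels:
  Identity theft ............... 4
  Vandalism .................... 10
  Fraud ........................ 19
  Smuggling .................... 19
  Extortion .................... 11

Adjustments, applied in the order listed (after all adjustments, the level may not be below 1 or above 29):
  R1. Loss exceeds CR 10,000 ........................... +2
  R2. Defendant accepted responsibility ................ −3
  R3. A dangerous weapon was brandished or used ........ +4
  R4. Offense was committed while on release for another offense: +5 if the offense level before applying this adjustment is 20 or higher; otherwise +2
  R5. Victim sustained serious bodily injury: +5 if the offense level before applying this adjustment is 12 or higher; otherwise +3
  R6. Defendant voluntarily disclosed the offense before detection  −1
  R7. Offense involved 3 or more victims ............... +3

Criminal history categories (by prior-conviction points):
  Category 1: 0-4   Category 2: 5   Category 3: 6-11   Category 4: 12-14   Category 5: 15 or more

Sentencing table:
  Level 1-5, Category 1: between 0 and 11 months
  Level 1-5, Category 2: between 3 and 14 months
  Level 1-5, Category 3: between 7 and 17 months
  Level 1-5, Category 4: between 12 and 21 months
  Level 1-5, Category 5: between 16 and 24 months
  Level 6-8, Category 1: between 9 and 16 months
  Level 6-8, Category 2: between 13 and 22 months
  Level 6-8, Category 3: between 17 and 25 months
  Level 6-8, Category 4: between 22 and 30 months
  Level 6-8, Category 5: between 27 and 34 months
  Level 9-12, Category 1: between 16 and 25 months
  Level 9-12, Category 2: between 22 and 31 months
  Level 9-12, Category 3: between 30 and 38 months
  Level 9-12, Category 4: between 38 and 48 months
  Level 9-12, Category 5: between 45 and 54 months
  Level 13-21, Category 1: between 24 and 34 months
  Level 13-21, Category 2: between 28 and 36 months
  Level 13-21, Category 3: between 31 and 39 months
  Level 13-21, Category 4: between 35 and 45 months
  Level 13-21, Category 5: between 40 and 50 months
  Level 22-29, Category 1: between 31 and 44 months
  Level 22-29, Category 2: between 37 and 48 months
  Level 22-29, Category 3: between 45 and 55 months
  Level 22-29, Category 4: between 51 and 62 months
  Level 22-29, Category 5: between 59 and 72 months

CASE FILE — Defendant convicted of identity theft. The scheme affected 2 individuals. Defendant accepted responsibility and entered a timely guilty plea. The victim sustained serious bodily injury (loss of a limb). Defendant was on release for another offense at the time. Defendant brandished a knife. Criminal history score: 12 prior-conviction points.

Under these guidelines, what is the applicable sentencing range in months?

Base offense level for identity theft: 4.
R1 does not apply.
R2 applies: 4 − 3 = 1.
R3 applies: 1 + 4 = 5.
R4 applies (level before this adjustment is 5 < 20, so +2): 5 + 2 = 7.
R5 applies (level before this adjustment is 7 < 12, so +3): 7 + 3 = 10.
R6 does not apply.
R7 does not apply.
Final offense level: 10.
Criminal history: 12 prior points → Category 4 (12-14).
Level 10 falls in the 9-12 band.
Grid: Level 9-12 × Category 4 = 38-48 months.

38-48 months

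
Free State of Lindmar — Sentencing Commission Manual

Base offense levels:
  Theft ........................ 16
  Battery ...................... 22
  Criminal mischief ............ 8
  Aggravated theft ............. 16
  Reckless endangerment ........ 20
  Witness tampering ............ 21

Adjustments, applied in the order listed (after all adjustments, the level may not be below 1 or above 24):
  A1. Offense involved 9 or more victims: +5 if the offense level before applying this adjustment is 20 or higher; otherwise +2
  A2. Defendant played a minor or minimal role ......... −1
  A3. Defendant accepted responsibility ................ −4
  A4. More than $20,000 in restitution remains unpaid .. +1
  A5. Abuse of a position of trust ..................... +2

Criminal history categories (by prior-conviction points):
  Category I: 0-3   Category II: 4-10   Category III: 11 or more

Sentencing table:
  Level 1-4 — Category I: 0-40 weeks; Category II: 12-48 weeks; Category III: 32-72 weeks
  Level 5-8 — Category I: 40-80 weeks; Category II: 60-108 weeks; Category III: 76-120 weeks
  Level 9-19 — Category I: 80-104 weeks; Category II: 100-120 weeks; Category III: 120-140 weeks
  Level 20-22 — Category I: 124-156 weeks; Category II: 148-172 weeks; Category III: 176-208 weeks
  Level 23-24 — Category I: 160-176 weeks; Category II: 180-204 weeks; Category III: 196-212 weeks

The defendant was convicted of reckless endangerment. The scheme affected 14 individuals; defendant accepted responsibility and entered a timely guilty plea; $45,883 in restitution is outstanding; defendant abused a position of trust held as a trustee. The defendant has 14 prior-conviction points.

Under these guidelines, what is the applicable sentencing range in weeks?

196-212 weeks

Base offense level for reckless endangerment: 20.
A1 applies (level before this adjustment is 20 ≥ 20, so +5): 20 + 5 = 25.
A3 applies: 25 − 4 = 21.
A4 applies: 21 + 1 = 22.
A5 applies: 22 + 2 = 24.
Final offense level: 24.
Criminal history: 14 prior points → Category III (11+).
Level 24 falls in the 23-24 band.
Grid: Level 23-24 × Category III = 196-212 weeks.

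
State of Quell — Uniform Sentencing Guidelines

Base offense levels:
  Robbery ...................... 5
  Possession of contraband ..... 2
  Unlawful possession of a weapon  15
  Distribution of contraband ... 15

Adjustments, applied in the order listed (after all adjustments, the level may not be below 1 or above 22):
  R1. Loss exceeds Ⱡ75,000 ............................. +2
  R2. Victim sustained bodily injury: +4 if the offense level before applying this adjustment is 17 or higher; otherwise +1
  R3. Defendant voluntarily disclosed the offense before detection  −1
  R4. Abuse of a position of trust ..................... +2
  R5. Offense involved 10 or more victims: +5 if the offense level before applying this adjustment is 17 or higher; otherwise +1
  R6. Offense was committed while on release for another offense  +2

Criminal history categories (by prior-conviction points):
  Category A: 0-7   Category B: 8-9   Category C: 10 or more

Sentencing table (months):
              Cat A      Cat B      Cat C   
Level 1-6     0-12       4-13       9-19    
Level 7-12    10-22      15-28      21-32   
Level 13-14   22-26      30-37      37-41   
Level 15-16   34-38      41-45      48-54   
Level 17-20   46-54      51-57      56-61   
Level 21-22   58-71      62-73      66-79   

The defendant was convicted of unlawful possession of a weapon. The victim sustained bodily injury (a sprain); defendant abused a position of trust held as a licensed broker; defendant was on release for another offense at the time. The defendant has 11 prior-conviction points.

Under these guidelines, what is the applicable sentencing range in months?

Base offense level for unlawful possession of a weapon: 15.
R1 does not apply.
R2 applies (level before this adjustment is 15 < 17, so +1): 15 + 1 = 16.
R4 applies: 16 + 2 = 18.
R5 does not apply.
R6 applies: 18 + 2 = 20.
Final offense level: 20.
Criminal history: 11 prior points → Category C (10+).
Level 20 falls in the 17-20 band.
Grid: Level 17-20 × Category C = 56-61 months.

56-61 months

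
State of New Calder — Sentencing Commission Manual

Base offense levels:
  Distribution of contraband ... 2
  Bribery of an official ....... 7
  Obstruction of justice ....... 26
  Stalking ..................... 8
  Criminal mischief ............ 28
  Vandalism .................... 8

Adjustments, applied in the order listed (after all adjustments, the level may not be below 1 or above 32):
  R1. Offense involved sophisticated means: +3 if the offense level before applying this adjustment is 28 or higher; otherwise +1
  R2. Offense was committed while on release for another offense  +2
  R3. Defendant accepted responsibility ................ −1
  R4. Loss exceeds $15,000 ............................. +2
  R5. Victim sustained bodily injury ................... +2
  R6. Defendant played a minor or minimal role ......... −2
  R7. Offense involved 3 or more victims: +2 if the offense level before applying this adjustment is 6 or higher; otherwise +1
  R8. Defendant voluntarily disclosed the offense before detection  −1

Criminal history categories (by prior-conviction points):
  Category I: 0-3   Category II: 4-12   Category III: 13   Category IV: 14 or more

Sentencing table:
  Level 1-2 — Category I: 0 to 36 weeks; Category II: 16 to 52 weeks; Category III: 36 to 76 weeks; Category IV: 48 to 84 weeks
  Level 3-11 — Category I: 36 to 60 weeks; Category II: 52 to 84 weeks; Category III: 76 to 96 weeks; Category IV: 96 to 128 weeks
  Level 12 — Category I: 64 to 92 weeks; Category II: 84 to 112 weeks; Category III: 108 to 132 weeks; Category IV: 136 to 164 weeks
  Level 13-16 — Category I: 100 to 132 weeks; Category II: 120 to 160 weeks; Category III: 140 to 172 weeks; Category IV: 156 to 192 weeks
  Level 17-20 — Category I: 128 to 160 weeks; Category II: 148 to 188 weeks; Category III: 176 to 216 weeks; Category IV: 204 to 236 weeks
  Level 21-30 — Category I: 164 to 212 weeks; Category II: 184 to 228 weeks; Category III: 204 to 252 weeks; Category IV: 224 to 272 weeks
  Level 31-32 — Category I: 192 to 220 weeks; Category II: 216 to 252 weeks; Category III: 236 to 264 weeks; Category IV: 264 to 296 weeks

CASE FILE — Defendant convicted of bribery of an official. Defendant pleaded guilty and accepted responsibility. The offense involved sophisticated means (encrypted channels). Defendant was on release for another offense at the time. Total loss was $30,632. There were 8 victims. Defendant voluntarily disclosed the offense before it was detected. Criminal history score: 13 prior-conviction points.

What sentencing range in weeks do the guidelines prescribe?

Base offense level for bribery of an official: 7.
R1 applies (level before this adjustment is 7 < 28, so +1): 7 + 1 = 8.
R2 applies: 8 + 2 = 10.
R3 applies: 10 − 1 = 9.
R4 applies: 9 + 2 = 11.
R7 applies (level before this adjustment is 11 ≥ 6, so +2): 11 + 2 = 13.
R8 applies: 13 − 1 = 12.
Final offense level: 12.
Criminal history: 13 prior points → Category III (13).
Level 12 falls in the 12 band.
Grid: Level 12 × Category III = 108-132 weeks.

108-132 weeks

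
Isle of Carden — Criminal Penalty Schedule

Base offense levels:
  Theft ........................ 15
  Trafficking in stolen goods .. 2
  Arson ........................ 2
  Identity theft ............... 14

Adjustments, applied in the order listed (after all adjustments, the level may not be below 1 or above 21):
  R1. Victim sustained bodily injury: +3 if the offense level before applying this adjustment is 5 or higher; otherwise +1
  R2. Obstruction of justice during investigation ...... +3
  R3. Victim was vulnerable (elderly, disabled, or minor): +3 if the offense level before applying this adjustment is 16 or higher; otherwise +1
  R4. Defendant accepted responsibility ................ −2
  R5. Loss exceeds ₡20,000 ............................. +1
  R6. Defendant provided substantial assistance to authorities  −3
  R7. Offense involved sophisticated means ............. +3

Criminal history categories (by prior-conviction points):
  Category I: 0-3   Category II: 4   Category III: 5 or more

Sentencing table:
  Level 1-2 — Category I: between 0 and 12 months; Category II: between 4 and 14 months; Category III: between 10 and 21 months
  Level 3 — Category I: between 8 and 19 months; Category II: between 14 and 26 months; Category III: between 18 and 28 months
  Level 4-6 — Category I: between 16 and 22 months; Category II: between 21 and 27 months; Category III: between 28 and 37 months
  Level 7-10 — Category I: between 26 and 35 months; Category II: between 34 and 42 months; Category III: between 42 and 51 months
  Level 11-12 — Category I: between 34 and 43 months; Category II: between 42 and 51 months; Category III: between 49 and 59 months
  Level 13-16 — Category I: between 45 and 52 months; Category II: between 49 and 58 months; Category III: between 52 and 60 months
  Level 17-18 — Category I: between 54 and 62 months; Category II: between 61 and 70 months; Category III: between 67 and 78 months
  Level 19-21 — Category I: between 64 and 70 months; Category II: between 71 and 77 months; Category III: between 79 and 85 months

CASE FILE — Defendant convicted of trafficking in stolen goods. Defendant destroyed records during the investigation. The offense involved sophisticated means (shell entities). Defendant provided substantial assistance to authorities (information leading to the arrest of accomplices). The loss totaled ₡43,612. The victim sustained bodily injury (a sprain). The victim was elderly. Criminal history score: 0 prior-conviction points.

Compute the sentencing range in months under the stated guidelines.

Base offense level for trafficking in stolen goods: 2.
R1 applies (level before this adjustment is 2 < 5, so +1): 2 + 1 = 3.
R2 applies: 3 + 3 = 6.
R3 applies (level before this adjustment is 6 < 16, so +1): 6 + 1 = 7.
R5 applies: 7 + 1 = 8.
R6 applies: 8 − 3 = 5.
R7 applies: 5 + 3 = 8.
Final offense level: 8.
Criminal history: 0 prior points → Category I (0-3).
Level 8 falls in the 7-10 band.
Grid: Level 7-10 × Category I = 26-35 months.

26-35 months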